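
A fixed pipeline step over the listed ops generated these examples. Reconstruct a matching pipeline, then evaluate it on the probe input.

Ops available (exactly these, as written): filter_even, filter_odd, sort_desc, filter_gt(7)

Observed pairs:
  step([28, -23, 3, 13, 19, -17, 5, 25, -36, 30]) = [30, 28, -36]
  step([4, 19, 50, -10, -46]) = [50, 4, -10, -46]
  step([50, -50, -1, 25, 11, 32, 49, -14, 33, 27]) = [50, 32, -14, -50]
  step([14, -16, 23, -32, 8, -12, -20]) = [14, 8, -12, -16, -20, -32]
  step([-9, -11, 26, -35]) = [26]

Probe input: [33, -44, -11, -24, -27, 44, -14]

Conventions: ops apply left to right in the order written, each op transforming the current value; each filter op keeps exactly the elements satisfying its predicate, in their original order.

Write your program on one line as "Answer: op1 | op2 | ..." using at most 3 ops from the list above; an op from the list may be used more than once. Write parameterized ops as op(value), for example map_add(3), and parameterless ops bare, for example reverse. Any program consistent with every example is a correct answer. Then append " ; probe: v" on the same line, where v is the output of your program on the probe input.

filter_even | sort_desc ; probe: [44, -14, -24, -44]

Check, running the answer program on each example:
  [28, -23, 3, 13, 19, -17, 5, 25, -36, 30] -> [28, -36, 30] -> [30, 28, -36]
  [4, 19, 50, -10, -46] -> [4, 50, -10, -46] -> [50, 4, -10, -46]
  [50, -50, -1, 25, 11, 32, 49, -14, 33, 27] -> [50, -50, 32, -14] -> [50, 32, -14, -50]
  [14, -16, 23, -32, 8, -12, -20] -> [14, -16, -32, 8, -12, -20] -> [14, 8, -12, -16, -20, -32]
  [-9, -11, 26, -35] -> [26] -> [26]
  probe: [33, -44, -11, -24, -27, 44, -14] -> [-44, -24, 44, -14] -> [44, -14, -24, -44]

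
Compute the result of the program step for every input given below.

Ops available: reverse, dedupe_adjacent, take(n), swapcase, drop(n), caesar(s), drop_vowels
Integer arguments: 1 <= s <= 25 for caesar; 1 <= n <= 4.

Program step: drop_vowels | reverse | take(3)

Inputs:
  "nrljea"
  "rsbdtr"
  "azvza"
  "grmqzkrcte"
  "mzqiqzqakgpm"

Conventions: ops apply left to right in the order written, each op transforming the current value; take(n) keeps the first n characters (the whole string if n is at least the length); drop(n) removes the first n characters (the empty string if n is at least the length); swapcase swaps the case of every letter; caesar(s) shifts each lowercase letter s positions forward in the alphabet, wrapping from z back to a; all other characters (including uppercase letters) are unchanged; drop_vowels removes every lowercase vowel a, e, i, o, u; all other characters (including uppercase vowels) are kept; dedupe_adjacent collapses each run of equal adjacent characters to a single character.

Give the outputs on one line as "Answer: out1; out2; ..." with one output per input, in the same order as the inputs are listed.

Execution, op by op:
  "nrljea" -> "nrlj" -> "jlrn" -> "jlr"
  "rsbdtr" -> "rsbdtr" -> "rtdbsr" -> "rtd"
  "azvza" -> "zvz" -> "zvz" -> "zvz"
  "grmqzkrcte" -> "grmqzkrct" -> "tcrkzqmrg" -> "tcr"
  "mzqiqzqakgpm" -> "mzqqzqkgpm" -> "mpgkqzqqzm" -> "mpg"

"jlr"; "rtd"; "zvz"; "tcr"; "mpg"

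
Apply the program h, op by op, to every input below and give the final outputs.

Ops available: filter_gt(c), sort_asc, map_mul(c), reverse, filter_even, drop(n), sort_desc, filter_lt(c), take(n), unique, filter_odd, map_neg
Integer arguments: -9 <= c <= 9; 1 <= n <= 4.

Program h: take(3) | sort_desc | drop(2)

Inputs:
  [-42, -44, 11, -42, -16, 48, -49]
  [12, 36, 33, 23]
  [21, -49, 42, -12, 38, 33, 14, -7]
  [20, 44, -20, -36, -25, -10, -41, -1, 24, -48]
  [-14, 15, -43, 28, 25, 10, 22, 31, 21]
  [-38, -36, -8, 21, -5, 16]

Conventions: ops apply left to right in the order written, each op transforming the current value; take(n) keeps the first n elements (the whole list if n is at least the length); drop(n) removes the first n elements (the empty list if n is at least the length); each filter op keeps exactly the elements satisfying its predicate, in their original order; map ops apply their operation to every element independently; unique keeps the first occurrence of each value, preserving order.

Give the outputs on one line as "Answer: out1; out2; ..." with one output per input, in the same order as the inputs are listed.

[-44]; [12]; [-49]; [-20]; [-43]; [-38]

Execution, op by op:
  [-42, -44, 11, -42, -16, 48, -49] -> [-42, -44, 11] -> [11, -42, -44] -> [-44]
  [12, 36, 33, 23] -> [12, 36, 33] -> [36, 33, 12] -> [12]
  [21, -49, 42, -12, 38, 33, 14, -7] -> [21, -49, 42] -> [42, 21, -49] -> [-49]
  [20, 44, -20, -36, -25, -10, -41, -1, 24, -48] -> [20, 44, -20] -> [44, 20, -20] -> [-20]
  [-14, 15, -43, 28, 25, 10, 22, 31, 21] -> [-14, 15, -43] -> [15, -14, -43] -> [-43]
  [-38, -36, -8, 21, -5, 16] -> [-38, -36, -8] -> [-8, -36, -38] -> [-38]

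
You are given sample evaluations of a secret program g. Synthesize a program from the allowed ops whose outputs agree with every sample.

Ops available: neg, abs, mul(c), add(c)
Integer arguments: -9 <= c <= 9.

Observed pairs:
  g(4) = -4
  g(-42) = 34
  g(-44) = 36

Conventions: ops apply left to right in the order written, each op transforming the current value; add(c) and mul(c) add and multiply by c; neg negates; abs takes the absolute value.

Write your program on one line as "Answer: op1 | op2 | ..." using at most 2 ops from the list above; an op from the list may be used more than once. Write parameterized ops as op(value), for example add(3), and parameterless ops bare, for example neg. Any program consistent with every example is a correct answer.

abs | add(-8)

Check, running the answer program on each example:
  4 -> 4 -> -4
  -42 -> 42 -> 34
  -44 -> 44 -> 36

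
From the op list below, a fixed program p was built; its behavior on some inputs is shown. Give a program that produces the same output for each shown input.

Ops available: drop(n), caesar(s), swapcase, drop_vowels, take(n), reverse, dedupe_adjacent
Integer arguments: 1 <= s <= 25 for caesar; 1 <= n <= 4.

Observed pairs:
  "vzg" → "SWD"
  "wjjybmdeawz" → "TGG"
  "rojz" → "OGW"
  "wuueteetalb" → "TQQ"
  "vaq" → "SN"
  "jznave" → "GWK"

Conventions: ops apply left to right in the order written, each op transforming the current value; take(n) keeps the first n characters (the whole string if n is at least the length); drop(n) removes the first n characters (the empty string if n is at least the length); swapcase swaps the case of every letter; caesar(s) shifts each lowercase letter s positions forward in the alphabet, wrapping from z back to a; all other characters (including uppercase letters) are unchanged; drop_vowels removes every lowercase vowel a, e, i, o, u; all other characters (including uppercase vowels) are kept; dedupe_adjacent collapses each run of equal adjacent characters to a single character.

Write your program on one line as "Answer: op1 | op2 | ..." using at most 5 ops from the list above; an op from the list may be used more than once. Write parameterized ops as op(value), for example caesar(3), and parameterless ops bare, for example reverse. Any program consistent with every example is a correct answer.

drop_vowels | caesar(23) | take(3) | swapcase

Check, running the answer program on each example:
  "vzg" -> "vzg" -> "swd" -> "swd" -> "SWD"
  "wjjybmdeawz" -> "wjjybmdwz" -> "tggvyjatw" -> "tgg" -> "TGG"
  "rojz" -> "rjz" -> "ogw" -> "ogw" -> "OGW"
  "wuueteetalb" -> "wttlb" -> "tqqiy" -> "tqq" -> "TQQ"
  "vaq" -> "vq" -> "sn" -> "sn" -> "SN"
  "jznave" -> "jznv" -> "gwks" -> "gwk" -> "GWK"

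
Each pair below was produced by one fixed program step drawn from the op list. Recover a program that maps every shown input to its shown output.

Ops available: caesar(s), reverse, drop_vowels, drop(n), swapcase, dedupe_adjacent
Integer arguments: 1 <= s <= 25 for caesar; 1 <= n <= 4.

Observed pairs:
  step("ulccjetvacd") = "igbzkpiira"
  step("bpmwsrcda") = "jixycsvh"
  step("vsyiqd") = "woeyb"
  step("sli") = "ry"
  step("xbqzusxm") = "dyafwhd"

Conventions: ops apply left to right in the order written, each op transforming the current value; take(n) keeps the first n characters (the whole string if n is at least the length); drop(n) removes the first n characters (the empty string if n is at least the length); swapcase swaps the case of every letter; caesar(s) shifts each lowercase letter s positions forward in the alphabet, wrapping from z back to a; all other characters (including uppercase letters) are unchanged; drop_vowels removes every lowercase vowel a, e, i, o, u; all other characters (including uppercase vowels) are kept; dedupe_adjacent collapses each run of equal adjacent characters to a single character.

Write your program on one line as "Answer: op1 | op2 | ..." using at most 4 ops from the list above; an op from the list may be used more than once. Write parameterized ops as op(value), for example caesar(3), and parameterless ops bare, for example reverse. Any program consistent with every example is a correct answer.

reverse | caesar(6) | drop(1)

Check, running the answer program on each example:
  "ulccjetvacd" -> "dcavtejcclu" -> "jigbzkpiira" -> "igbzkpiira"
  "bpmwsrcda" -> "adcrswmpb" -> "gjixycsvh" -> "jixycsvh"
  "vsyiqd" -> "dqiysv" -> "jwoeyb" -> "woeyb"
  "sli" -> "ils" -> "ory" -> "ry"
  "xbqzusxm" -> "mxsuzqbx" -> "sdyafwhd" -> "dyafwhd"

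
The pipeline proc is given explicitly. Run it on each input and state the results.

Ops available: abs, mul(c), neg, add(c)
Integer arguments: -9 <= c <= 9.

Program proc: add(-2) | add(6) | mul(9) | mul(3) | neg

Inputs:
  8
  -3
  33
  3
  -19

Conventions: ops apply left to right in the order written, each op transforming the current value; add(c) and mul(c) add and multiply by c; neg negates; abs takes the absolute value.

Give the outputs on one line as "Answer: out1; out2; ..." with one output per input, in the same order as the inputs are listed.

-324; -27; -999; -189; 405

Execution, op by op:
  8 -> 6 -> 12 -> 108 -> 324 -> -324
  -3 -> -5 -> 1 -> 9 -> 27 -> -27
  33 -> 31 -> 37 -> 333 -> 999 -> -999
  3 -> 1 -> 7 -> 63 -> 189 -> -189
  -19 -> -21 -> -15 -> -135 -> -405 -> 405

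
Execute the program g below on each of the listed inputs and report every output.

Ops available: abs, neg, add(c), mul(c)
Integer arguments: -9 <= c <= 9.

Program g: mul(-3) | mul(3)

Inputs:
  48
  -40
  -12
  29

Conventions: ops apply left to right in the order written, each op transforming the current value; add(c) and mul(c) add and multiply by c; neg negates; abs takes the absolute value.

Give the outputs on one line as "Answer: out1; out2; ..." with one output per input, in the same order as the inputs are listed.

-432; 360; 108; -261

Execution, op by op:
  48 -> -144 -> -432
  -40 -> 120 -> 360
  -12 -> 36 -> 108
  29 -> -87 -> -261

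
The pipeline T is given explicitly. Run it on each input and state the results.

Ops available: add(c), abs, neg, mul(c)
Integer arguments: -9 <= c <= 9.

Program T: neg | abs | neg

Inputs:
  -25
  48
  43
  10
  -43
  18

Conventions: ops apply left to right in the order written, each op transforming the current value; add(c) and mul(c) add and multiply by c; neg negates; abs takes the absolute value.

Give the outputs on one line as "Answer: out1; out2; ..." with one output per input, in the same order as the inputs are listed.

-25; -48; -43; -10; -43; -18

Execution, op by op:
  -25 -> 25 -> 25 -> -25
  48 -> -48 -> 48 -> -48
  43 -> -43 -> 43 -> -43
  10 -> -10 -> 10 -> -10
  -43 -> 43 -> 43 -> -43
  18 -> -18 -> 18 -> -18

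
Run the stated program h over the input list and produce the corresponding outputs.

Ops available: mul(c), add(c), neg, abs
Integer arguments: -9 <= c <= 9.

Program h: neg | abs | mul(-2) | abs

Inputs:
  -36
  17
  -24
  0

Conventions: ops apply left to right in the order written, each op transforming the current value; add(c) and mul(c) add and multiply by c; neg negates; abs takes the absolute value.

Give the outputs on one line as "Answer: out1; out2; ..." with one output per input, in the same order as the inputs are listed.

Execution, op by op:
  -36 -> 36 -> 36 -> -72 -> 72
  17 -> -17 -> 17 -> -34 -> 34
  -24 -> 24 -> 24 -> -48 -> 48
  0 -> 0 -> 0 -> 0 -> 0

72; 34; 48; 0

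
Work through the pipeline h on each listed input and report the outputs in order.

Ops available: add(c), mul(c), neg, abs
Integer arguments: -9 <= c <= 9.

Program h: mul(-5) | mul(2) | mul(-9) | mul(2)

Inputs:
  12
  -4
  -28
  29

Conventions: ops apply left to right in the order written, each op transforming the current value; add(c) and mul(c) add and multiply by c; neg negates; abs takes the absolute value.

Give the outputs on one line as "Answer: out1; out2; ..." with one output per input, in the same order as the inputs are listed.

Execution, op by op:
  12 -> -60 -> -120 -> 1080 -> 2160
  -4 -> 20 -> 40 -> -360 -> -720
  -28 -> 140 -> 280 -> -2520 -> -5040
  29 -> -145 -> -290 -> 2610 -> 5220

2160; -720; -5040; 5220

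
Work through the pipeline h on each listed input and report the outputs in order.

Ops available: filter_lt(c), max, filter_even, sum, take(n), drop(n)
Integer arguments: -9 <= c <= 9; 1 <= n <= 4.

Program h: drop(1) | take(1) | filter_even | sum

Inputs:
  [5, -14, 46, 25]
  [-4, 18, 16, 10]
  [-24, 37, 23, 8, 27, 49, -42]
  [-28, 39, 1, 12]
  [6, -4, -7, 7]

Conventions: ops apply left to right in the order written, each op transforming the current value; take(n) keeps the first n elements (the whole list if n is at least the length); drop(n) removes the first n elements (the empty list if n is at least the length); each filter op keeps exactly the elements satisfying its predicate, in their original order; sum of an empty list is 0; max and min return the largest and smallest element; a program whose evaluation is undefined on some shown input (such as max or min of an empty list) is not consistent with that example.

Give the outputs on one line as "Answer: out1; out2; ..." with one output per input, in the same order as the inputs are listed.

-14; 18; 0; 0; -4

Execution, op by op:
  [5, -14, 46, 25] -> [-14, 46, 25] -> [-14] -> [-14] -> -14
  [-4, 18, 16, 10] -> [18, 16, 10] -> [18] -> [18] -> 18
  [-24, 37, 23, 8, 27, 49, -42] -> [37, 23, 8, 27, 49, -42] -> [37] -> [] -> 0
  [-28, 39, 1, 12] -> [39, 1, 12] -> [39] -> [] -> 0
  [6, -4, -7, 7] -> [-4, -7, 7] -> [-4] -> [-4] -> -4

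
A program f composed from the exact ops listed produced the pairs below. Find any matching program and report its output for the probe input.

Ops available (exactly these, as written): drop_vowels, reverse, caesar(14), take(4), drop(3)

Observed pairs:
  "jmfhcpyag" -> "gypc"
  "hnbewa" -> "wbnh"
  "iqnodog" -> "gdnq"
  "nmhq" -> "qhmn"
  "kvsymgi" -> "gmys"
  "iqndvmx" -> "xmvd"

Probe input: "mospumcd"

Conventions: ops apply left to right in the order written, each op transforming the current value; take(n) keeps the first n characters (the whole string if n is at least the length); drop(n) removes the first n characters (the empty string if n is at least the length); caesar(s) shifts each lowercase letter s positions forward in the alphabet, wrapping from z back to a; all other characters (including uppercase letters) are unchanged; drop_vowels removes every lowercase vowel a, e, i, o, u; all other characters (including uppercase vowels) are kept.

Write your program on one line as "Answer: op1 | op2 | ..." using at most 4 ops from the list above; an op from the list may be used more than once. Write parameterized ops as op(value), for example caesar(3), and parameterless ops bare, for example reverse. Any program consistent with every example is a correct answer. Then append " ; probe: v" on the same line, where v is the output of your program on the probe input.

reverse | drop_vowels | take(4) ; probe: "dcmp"

Check, running the answer program on each example:
  "jmfhcpyag" -> "gaypchfmj" -> "gypchfmj" -> "gypc"
  "hnbewa" -> "awebnh" -> "wbnh" -> "wbnh"
  "iqnodog" -> "godonqi" -> "gdnq" -> "gdnq"
  "nmhq" -> "qhmn" -> "qhmn" -> "qhmn"
  "kvsymgi" -> "igmysvk" -> "gmysvk" -> "gmys"
  "iqndvmx" -> "xmvdnqi" -> "xmvdnq" -> "xmvd"
  probe: "mospumcd" -> "dcmupsom" -> "dcmpsm" -> "dcmp"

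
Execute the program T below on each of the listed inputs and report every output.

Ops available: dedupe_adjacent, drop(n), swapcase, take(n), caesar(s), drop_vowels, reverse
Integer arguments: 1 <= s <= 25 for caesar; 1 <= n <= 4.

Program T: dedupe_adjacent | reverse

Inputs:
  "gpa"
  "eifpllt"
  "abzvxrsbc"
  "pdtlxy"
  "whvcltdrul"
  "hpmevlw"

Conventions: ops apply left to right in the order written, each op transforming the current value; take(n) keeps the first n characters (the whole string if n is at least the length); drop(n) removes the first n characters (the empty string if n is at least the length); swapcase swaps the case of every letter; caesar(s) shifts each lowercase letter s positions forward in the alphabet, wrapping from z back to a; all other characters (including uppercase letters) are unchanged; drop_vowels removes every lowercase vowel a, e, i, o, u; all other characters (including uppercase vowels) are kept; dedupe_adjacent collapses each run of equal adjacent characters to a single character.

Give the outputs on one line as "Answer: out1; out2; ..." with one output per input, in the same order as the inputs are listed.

Execution, op by op:
  "gpa" -> "gpa" -> "apg"
  "eifpllt" -> "eifplt" -> "tlpfie"
  "abzvxrsbc" -> "abzvxrsbc" -> "cbsrxvzba"
  "pdtlxy" -> "pdtlxy" -> "yxltdp"
  "whvcltdrul" -> "whvcltdrul" -> "lurdtlcvhw"
  "hpmevlw" -> "hpmevlw" -> "wlvemph"

"apg"; "tlpfie"; "cbsrxvzba"; "yxltdp"; "lurdtlcvhw"; "wlvemph"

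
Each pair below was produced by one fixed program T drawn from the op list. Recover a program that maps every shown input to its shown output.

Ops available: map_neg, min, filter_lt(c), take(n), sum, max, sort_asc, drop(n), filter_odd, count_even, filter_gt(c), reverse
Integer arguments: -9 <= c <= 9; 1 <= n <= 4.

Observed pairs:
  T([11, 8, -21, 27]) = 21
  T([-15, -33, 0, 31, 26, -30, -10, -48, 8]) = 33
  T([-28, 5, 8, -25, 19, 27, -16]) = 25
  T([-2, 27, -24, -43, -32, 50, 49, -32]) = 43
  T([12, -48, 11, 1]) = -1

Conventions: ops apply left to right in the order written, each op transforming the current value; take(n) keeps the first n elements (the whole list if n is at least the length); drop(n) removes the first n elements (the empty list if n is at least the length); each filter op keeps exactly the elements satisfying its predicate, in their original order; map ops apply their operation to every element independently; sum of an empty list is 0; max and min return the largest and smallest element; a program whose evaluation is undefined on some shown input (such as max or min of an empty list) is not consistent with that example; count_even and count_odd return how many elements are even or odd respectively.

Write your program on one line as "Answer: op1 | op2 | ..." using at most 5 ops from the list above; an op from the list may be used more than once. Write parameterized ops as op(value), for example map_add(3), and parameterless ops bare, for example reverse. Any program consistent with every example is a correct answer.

filter_odd | map_neg | reverse | max

Check, running the answer program on each example:
  [11, 8, -21, 27] -> [11, -21, 27] -> [-11, 21, -27] -> [-27, 21, -11] -> 21
  [-15, -33, 0, 31, 26, -30, -10, -48, 8] -> [-15, -33, 31] -> [15, 33, -31] -> [-31, 33, 15] -> 33
  [-28, 5, 8, -25, 19, 27, -16] -> [5, -25, 19, 27] -> [-5, 25, -19, -27] -> [-27, -19, 25, -5] -> 25
  [-2, 27, -24, -43, -32, 50, 49, -32] -> [27, -43, 49] -> [-27, 43, -49] -> [-49, 43, -27] -> 43
  [12, -48, 11, 1] -> [11, 1] -> [-11, -1] -> [-1, -11] -> -1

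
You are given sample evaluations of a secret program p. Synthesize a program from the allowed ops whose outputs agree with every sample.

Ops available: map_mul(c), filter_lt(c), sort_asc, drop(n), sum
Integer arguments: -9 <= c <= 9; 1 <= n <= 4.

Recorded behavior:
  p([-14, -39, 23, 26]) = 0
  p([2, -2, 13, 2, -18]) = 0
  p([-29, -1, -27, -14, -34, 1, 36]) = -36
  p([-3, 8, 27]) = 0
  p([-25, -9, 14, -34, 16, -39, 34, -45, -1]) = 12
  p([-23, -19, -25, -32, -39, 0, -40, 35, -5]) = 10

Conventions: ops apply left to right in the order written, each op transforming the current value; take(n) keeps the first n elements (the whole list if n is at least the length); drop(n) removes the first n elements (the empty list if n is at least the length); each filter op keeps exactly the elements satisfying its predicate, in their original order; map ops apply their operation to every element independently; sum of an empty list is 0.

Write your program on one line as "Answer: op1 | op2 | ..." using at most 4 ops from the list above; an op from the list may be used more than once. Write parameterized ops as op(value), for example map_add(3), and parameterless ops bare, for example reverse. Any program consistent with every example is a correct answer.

map_mul(-1) | drop(2) | drop(4) | sum

Check, running the answer program on each example:
  [-14, -39, 23, 26] -> [14, 39, -23, -26] -> [-23, -26] -> [] -> 0
  [2, -2, 13, 2, -18] -> [-2, 2, -13, -2, 18] -> [-13, -2, 18] -> [] -> 0
  [-29, -1, -27, -14, -34, 1, 36] -> [29, 1, 27, 14, 34, -1, -36] -> [27, 14, 34, -1, -36] -> [-36] -> -36
  [-3, 8, 27] -> [3, -8, -27] -> [-27] -> [] -> 0
  [-25, -9, 14, -34, 16, -39, 34, -45, -1] -> [25, 9, -14, 34, -16, 39, -34, 45, 1] -> [-14, 34, -16, 39, -34, 45, 1] -> [-34, 45, 1] -> 12
  [-23, -19, -25, -32, -39, 0, -40, 35, -5] -> [23, 19, 25, 32, 39, 0, 40, -35, 5] -> [25, 32, 39, 0, 40, -35, 5] -> [40, -35, 5] -> 10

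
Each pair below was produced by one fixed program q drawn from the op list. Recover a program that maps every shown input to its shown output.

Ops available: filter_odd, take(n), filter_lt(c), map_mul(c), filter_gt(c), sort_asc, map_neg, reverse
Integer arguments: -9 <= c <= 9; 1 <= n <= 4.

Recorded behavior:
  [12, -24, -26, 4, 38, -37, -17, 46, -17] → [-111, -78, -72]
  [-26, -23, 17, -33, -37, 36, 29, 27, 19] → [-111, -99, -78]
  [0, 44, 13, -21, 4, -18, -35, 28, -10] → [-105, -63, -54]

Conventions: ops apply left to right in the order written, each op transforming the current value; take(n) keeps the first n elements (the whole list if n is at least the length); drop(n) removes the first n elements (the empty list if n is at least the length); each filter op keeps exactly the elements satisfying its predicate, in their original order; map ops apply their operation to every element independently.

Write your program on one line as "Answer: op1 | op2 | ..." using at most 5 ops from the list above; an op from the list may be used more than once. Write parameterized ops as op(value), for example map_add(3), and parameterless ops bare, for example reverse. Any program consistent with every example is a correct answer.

filter_lt(2) | sort_asc | take(3) | map_mul(3)

Check, running the answer program on each example:
  [12, -24, -26, 4, 38, -37, -17, 46, -17] -> [-24, -26, -37, -17, -17] -> [-37, -26, -24, -17, -17] -> [-37, -26, -24] -> [-111, -78, -72]
  [-26, -23, 17, -33, -37, 36, 29, 27, 19] -> [-26, -23, -33, -37] -> [-37, -33, -26, -23] -> [-37, -33, -26] -> [-111, -99, -78]
  [0, 44, 13, -21, 4, -18, -35, 28, -10] -> [0, -21, -18, -35, -10] -> [-35, -21, -18, -10, 0] -> [-35, -21, -18] -> [-105, -63, -54]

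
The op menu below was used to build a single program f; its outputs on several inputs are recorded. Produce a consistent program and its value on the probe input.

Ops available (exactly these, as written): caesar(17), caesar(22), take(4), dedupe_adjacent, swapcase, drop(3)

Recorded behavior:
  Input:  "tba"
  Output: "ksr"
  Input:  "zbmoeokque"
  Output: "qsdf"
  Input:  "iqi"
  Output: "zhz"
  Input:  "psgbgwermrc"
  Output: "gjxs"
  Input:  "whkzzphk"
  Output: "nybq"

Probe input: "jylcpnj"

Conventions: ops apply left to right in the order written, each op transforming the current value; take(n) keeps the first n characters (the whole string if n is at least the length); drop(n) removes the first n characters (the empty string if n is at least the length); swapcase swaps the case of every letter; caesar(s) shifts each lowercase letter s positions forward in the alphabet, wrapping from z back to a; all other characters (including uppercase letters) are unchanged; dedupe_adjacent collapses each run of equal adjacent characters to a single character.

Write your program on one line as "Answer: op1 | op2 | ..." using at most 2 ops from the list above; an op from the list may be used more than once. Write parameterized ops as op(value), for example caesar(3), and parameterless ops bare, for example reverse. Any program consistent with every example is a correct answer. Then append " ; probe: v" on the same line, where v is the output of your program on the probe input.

caesar(17) | take(4) ; probe: "apct"

Check, running the answer program on each example:
  "tba" -> "ksr" -> "ksr"
  "zbmoeokque" -> "qsdfvfbhlv" -> "qsdf"
  "iqi" -> "zhz" -> "zhz"
  "psgbgwermrc" -> "gjxsxnvidit" -> "gjxs"
  "whkzzphk" -> "nybqqgyb" -> "nybq"
  probe: "jylcpnj" -> "apctgea" -> "apct"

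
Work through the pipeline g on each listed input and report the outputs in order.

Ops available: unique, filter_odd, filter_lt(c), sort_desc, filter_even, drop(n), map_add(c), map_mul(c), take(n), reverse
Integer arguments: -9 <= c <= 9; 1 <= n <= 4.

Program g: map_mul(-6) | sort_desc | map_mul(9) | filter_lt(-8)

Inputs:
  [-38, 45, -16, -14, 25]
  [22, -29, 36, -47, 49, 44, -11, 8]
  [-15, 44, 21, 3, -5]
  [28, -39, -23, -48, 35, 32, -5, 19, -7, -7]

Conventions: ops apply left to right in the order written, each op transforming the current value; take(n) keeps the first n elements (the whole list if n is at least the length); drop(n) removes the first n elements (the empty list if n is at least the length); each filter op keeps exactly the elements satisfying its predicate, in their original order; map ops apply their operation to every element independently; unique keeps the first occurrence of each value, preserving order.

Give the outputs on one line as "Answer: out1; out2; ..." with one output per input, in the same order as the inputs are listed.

[-1350, -2430]; [-432, -1188, -1944, -2376, -2646]; [-162, -1134, -2376]; [-1026, -1512, -1728, -1890]

Execution, op by op:
  [-38, 45, -16, -14, 25] -> [228, -270, 96, 84, -150] -> [228, 96, 84, -150, -270] -> [2052, 864, 756, -1350, -2430] -> [-1350, -2430]
  [22, -29, 36, -47, 49, 44, -11, 8] -> [-132, 174, -216, 282, -294, -264, 66, -48] -> [282, 174, 66, -48, -132, -216, -264, -294] -> [2538, 1566, 594, -432, -1188, -1944, -2376, -2646] -> [-432, -1188, -1944, -2376, -2646]
  [-15, 44, 21, 3, -5] -> [90, -264, -126, -18, 30] -> [90, 30, -18, -126, -264] -> [810, 270, -162, -1134, -2376] -> [-162, -1134, -2376]
  [28, -39, -23, -48, 35, 32, -5, 19, -7, -7] -> [-168, 234, 138, 288, -210, -192, 30, -114, 42, 42] -> [288, 234, 138, 42, 42, 30, -114, -168, -192, -210] -> [2592, 2106, 1242, 378, 378, 270, -1026, -1512, -1728, -1890] -> [-1026, -1512, -1728, -1890]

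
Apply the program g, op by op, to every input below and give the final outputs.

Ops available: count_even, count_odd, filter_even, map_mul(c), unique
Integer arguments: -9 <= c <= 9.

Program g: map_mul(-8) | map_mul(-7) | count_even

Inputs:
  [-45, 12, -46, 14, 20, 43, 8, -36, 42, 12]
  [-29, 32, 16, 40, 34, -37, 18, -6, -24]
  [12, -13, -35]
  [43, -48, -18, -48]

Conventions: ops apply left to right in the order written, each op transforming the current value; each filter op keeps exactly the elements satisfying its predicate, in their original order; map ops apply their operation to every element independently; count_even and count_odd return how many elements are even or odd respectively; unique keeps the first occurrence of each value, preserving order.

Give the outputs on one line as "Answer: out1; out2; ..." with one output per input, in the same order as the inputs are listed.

Execution, op by op:
  [-45, 12, -46, 14, 20, 43, 8, -36, 42, 12] -> [360, -96, 368, -112, -160, -344, -64, 288, -336, -96] -> [-2520, 672, -2576, 784, 1120, 2408, 448, -2016, 2352, 672] -> 10
  [-29, 32, 16, 40, 34, -37, 18, -6, -24] -> [232, -256, -128, -320, -272, 296, -144, 48, 192] -> [-1624, 1792, 896, 2240, 1904, -2072, 1008, -336, -1344] -> 9
  [12, -13, -35] -> [-96, 104, 280] -> [672, -728, -1960] -> 3
  [43, -48, -18, -48] -> [-344, 384, 144, 384] -> [2408, -2688, -1008, -2688] -> 4

10; 9; 3; 4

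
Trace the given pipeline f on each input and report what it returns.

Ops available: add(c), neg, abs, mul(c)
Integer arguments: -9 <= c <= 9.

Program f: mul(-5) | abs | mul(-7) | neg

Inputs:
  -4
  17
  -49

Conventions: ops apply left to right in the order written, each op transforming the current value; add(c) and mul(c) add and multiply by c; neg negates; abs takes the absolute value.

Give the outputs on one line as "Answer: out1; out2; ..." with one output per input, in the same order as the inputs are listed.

140; 595; 1715

Execution, op by op:
  -4 -> 20 -> 20 -> -140 -> 140
  17 -> -85 -> 85 -> -595 -> 595
  -49 -> 245 -> 245 -> -1715 -> 1715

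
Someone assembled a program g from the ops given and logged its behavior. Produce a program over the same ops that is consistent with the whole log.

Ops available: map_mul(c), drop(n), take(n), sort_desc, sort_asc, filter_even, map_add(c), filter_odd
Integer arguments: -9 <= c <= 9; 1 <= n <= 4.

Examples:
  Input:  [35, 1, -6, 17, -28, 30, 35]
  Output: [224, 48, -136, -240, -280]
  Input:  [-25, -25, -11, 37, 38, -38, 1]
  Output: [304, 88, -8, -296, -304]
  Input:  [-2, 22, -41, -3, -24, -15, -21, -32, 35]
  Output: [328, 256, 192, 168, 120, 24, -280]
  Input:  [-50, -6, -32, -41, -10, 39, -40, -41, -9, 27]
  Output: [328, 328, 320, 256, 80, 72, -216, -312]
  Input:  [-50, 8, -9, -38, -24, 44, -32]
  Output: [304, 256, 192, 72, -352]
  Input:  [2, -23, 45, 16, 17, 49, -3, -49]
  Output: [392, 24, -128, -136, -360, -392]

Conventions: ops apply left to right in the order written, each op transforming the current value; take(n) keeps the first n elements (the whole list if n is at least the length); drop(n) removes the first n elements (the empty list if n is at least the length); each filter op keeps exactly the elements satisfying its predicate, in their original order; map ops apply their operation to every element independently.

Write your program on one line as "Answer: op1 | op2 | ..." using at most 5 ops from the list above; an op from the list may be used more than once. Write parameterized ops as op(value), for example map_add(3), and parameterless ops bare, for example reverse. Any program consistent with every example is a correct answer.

drop(1) | drop(1) | sort_asc | map_mul(-8)

Check, running the answer program on each example:
  [35, 1, -6, 17, -28, 30, 35] -> [1, -6, 17, -28, 30, 35] -> [-6, 17, -28, 30, 35] -> [-28, -6, 17, 30, 35] -> [224, 48, -136, -240, -280]
  [-25, -25, -11, 37, 38, -38, 1] -> [-25, -11, 37, 38, -38, 1] -> [-11, 37, 38, -38, 1] -> [-38, -11, 1, 37, 38] -> [304, 88, -8, -296, -304]
  [-2, 22, -41, -3, -24, -15, -21, -32, 35] -> [22, -41, -3, -24, -15, -21, -32, 35] -> [-41, -3, -24, -15, -21, -32, 35] -> [-41, -32, -24, -21, -15, -3, 35] -> [328, 256, 192, 168, 120, 24, -280]
  [-50, -6, -32, -41, -10, 39, -40, -41, -9, 27] -> [-6, -32, -41, -10, 39, -40, -41, -9, 27] -> [-32, -41, -10, 39, -40, -41, -9, 27] -> [-41, -41, -40, -32, -10, -9, 27, 39] -> [328, 328, 320, 256, 80, 72, -216, -312]
  [-50, 8, -9, -38, -24, 44, -32] -> [8, -9, -38, -24, 44, -32] -> [-9, -38, -24, 44, -32] -> [-38, -32, -24, -9, 44] -> [304, 256, 192, 72, -352]
  [2, -23, 45, 16, 17, 49, -3, -49] -> [-23, 45, 16, 17, 49, -3, -49] -> [45, 16, 17, 49, -3, -49] -> [-49, -3, 16, 17, 45, 49] -> [392, 24, -128, -136, -360, -392]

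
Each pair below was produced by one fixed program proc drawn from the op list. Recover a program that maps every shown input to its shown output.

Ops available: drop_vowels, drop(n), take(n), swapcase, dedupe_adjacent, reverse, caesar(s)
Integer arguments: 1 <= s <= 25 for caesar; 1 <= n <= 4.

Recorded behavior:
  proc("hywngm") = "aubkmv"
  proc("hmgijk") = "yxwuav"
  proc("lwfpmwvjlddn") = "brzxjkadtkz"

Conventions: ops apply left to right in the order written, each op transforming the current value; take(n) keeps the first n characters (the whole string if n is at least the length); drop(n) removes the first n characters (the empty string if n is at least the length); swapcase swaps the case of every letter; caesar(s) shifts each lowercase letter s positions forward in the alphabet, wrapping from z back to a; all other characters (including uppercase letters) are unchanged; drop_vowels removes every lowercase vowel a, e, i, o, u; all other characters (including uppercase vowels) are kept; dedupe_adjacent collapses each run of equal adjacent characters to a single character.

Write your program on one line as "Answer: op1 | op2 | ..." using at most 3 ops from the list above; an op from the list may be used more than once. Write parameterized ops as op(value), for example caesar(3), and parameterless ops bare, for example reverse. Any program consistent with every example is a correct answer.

dedupe_adjacent | reverse | caesar(14)

Check, running the answer program on each example:
  "hywngm" -> "hywngm" -> "mgnwyh" -> "aubkmv"
  "hmgijk" -> "hmgijk" -> "kjigmh" -> "yxwuav"
  "lwfpmwvjlddn" -> "lwfpmwvjldn" -> "ndljvwmpfwl" -> "brzxjkadtkz"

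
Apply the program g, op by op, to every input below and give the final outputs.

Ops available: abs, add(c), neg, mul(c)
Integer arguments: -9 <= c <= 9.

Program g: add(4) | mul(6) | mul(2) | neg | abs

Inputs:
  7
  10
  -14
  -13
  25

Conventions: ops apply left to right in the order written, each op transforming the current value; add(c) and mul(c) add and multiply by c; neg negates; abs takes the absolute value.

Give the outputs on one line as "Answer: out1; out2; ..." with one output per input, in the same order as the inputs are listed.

132; 168; 120; 108; 348

Execution, op by op:
  7 -> 11 -> 66 -> 132 -> -132 -> 132
  10 -> 14 -> 84 -> 168 -> -168 -> 168
  -14 -> -10 -> -60 -> -120 -> 120 -> 120
  -13 -> -9 -> -54 -> -108 -> 108 -> 108
  25 -> 29 -> 174 -> 348 -> -348 -> 348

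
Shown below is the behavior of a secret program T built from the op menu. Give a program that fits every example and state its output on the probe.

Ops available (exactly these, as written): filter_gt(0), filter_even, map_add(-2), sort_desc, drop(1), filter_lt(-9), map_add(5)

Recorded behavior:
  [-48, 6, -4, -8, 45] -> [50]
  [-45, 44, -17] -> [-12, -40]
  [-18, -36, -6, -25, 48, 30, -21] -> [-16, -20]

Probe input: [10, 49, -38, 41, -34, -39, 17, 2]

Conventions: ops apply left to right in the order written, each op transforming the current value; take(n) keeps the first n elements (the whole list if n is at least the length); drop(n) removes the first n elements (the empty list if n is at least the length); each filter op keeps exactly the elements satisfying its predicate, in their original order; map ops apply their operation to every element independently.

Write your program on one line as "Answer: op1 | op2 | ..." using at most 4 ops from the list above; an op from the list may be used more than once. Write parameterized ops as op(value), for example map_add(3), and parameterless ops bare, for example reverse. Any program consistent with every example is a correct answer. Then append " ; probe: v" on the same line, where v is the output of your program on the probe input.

map_add(5) | filter_even | sort_desc ; probe: [54, 46, 22, -34]

Check, running the answer program on each example:
  [-48, 6, -4, -8, 45] -> [-43, 11, 1, -3, 50] -> [50] -> [50]
  [-45, 44, -17] -> [-40, 49, -12] -> [-40, -12] -> [-12, -40]
  [-18, -36, -6, -25, 48, 30, -21] -> [-13, -31, -1, -20, 53, 35, -16] -> [-20, -16] -> [-16, -20]
  probe: [10, 49, -38, 41, -34, -39, 17, 2] -> [15, 54, -33, 46, -29, -34, 22, 7] -> [54, 46, -34, 22] -> [54, 46, 22, -34]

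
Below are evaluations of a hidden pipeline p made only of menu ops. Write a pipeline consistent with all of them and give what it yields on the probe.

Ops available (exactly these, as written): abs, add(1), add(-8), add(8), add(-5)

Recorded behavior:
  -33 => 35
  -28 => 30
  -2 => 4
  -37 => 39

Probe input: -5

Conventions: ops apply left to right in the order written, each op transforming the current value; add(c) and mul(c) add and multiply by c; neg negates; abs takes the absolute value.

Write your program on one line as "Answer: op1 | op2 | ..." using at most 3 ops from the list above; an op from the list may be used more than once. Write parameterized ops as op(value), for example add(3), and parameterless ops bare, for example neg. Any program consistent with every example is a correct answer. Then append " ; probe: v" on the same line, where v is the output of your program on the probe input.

abs | add(1) | add(1) ; probe: 7

Check, running the answer program on each example:
  -33 -> 33 -> 34 -> 35
  -28 -> 28 -> 29 -> 30
  -2 -> 2 -> 3 -> 4
  -37 -> 37 -> 38 -> 39
  probe: -5 -> 5 -> 6 -> 7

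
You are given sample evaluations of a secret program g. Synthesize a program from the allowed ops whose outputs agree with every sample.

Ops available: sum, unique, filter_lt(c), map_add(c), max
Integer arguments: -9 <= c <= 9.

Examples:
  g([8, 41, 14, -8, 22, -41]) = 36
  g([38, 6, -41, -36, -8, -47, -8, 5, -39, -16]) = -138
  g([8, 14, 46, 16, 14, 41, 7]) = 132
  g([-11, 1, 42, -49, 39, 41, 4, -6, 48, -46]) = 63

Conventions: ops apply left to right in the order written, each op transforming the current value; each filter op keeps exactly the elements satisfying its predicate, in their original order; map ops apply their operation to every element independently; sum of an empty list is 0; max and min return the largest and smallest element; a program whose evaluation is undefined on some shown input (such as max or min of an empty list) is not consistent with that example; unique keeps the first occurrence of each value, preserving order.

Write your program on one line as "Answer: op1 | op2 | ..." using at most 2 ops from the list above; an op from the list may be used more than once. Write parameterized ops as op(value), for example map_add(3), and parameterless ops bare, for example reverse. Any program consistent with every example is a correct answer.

unique | sum

Check, running the answer program on each example:
  [8, 41, 14, -8, 22, -41] -> [8, 41, 14, -8, 22, -41] -> 36
  [38, 6, -41, -36, -8, -47, -8, 5, -39, -16] -> [38, 6, -41, -36, -8, -47, 5, -39, -16] -> -138
  [8, 14, 46, 16, 14, 41, 7] -> [8, 14, 46, 16, 41, 7] -> 132
  [-11, 1, 42, -49, 39, 41, 4, -6, 48, -46] -> [-11, 1, 42, -49, 39, 41, 4, -6, 48, -46] -> 63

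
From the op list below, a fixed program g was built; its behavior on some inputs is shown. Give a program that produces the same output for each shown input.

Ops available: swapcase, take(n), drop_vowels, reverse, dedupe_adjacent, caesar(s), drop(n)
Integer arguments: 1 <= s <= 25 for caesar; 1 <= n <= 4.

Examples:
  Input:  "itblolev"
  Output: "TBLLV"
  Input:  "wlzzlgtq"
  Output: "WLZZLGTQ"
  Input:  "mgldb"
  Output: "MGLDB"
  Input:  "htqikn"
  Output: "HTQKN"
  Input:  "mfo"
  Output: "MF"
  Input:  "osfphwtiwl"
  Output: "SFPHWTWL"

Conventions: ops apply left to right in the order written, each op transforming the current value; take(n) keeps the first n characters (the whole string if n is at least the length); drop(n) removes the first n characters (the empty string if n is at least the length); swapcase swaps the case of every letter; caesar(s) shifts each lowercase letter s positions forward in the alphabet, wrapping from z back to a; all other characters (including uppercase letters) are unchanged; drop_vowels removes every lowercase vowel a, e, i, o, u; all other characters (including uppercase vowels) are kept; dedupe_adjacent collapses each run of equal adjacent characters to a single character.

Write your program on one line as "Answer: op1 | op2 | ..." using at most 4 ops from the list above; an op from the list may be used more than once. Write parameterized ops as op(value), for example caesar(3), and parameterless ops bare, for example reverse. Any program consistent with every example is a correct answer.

reverse | drop_vowels | swapcase | reverse

Check, running the answer program on each example:
  "itblolev" -> "velolbti" -> "vllbt" -> "VLLBT" -> "TBLLV"
  "wlzzlgtq" -> "qtglzzlw" -> "qtglzzlw" -> "QTGLZZLW" -> "WLZZLGTQ"
  "mgldb" -> "bdlgm" -> "bdlgm" -> "BDLGM" -> "MGLDB"
  "htqikn" -> "nkiqth" -> "nkqth" -> "NKQTH" -> "HTQKN"
  "mfo" -> "ofm" -> "fm" -> "FM" -> "MF"
  "osfphwtiwl" -> "lwitwhpfso" -> "lwtwhpfs" -> "LWTWHPFS" -> "SFPHWTWL"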